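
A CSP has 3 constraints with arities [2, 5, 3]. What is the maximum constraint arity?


The arities are: 2, 5, 3.
Scan for the maximum value.
Maximum arity = 5.

5


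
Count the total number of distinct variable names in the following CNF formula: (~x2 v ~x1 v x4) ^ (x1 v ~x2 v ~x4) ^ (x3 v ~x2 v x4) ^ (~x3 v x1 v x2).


Identify each distinct variable in the formula.
Variables found: x1, x2, x3, x4.
Total distinct variables = 4.

4


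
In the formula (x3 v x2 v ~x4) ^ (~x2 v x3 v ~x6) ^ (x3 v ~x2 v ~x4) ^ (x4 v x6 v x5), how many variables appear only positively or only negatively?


A pure literal appears in only one polarity across all clauses.
Pure literals: x3 (positive only), x5 (positive only).
Count = 2.

2


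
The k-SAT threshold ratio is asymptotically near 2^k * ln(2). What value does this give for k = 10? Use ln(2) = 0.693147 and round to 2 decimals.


Using the asymptotic formula: threshold ~ 2^k * ln(2).
2^10 = 1024.
1024 * 0.693147 = 709.78.

709.78


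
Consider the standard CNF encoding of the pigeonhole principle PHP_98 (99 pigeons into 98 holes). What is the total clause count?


The PHP encoding has two parts:
1) At-least-one-hole clauses: 99 (one per pigeon, each with 98 literals).
2) At-most-one-pigeon-per-hole clauses: 98 holes * C(99,2) = 98 * 4851 = 475398.
Total clauses = 99 + 475398 = 475497.

475497


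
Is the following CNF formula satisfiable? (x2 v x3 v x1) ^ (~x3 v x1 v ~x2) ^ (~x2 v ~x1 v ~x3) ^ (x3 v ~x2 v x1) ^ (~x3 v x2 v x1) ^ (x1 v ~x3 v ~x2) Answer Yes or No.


Check all 8 possible truth assignments.
Number of satisfying assignments found: 3.
The formula is satisfiable.

Yes


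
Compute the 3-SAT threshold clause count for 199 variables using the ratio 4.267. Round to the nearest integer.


The 3-SAT phase transition occurs at approximately 4.267 clauses per variable.
m = 4.267 * 199 = 849.133.
Rounded to nearest integer: 849.

849


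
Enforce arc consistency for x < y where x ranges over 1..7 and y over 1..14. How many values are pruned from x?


For the constraint x < y, x needs a supporting value in y's domain.
x can be at most 13 (one less than y's maximum).
Valid x values from domain: 7 out of 7.
Pruned = 7 - 7 = 0.

0


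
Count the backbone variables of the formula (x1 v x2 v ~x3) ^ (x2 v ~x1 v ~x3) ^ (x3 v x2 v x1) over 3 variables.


Find all satisfying assignments: 5 model(s).
Check which variables have the same value in every model.
No variable is fixed across all models.
Backbone size = 0.

0


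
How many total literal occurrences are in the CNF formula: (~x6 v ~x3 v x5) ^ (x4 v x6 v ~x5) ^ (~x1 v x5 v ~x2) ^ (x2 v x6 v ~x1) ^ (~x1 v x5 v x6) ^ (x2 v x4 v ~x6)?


Clause lengths: 3, 3, 3, 3, 3, 3.
Sum = 3 + 3 + 3 + 3 + 3 + 3 = 18.

18


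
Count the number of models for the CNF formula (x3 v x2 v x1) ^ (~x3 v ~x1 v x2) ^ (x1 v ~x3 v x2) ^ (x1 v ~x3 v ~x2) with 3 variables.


Enumerate all 8 truth assignments over 3 variables.
Test each against every clause.
Satisfying assignments found: 4.

4


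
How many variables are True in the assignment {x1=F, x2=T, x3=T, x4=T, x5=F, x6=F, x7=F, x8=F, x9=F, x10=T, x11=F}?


The weight is the number of variables assigned True.
True variables: x2, x3, x4, x10.
Weight = 4.

4


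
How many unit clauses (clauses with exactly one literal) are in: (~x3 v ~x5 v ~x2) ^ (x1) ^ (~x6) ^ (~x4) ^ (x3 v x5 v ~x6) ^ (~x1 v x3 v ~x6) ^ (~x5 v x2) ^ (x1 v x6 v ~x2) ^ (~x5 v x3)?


A unit clause contains exactly one literal.
Unit clauses found: (x1), (~x6), (~x4).
Count = 3.

3


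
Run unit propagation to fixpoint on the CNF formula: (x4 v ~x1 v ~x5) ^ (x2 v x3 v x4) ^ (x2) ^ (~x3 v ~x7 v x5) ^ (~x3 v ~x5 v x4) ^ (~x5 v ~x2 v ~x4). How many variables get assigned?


Unit propagation repeatedly assigns the literal in any unit clause, then simplifies.
Assignments in order: x2 = T.
No further unit clauses remain.
Total variables assigned = 1.

1


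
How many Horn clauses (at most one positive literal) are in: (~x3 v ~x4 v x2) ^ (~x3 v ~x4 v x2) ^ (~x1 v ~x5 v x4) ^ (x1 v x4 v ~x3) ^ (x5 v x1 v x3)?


A Horn clause has at most one positive literal.
Clause 1: 1 positive lit(s) -> Horn
Clause 2: 1 positive lit(s) -> Horn
Clause 3: 1 positive lit(s) -> Horn
Clause 4: 2 positive lit(s) -> not Horn
Clause 5: 3 positive lit(s) -> not Horn
Total Horn clauses = 3.

3


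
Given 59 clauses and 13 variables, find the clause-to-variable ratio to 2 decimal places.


Clause-to-variable ratio = clauses / variables.
59 / 13 = 4.54.

4.54


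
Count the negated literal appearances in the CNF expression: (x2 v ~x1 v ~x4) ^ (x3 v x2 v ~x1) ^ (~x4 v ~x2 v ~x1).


Scan each clause for negated literals.
Clause 1: 2 negative; Clause 2: 1 negative; Clause 3: 3 negative.
Total negative literal occurrences = 6.

6


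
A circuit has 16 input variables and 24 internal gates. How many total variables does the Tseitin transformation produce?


The Tseitin transformation introduces one auxiliary variable per gate.
Total variables = inputs + gates = 16 + 24 = 40.

40


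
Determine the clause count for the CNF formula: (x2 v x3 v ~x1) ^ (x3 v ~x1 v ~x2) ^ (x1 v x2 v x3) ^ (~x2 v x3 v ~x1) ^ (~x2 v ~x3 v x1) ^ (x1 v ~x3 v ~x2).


Each group enclosed in parentheses joined by ^ is one clause.
Counting the conjuncts: 6 clauses.

6


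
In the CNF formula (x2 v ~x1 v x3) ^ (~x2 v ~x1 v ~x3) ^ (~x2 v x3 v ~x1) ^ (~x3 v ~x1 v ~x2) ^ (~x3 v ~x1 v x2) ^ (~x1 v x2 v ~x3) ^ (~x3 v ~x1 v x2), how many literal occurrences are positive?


Scan each clause for unnegated literals.
Clause 1: 2 positive; Clause 2: 0 positive; Clause 3: 1 positive; Clause 4: 0 positive; Clause 5: 1 positive; Clause 6: 1 positive; Clause 7: 1 positive.
Total positive literal occurrences = 6.

6


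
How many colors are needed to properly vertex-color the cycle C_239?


An odd cycle cannot be 2-colored: alternating two colors around the cycle returns to the start with a conflict.
Since 239 is odd, three colors are required (and three suffice).
Chromatic number = 3.

3


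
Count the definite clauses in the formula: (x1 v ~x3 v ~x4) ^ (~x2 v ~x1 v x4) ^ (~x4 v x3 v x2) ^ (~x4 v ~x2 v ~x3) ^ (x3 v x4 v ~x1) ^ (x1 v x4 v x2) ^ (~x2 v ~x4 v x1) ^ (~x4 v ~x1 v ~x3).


A definite clause has exactly one positive literal.
Clause 1: 1 positive -> definite
Clause 2: 1 positive -> definite
Clause 3: 2 positive -> not definite
Clause 4: 0 positive -> not definite
Clause 5: 2 positive -> not definite
Clause 6: 3 positive -> not definite
Clause 7: 1 positive -> definite
Clause 8: 0 positive -> not definite
Definite clause count = 3.

3


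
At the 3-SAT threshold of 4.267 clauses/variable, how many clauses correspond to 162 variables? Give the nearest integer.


The 3-SAT phase transition occurs at approximately 4.267 clauses per variable.
m = 4.267 * 162 = 691.254.
Rounded to nearest integer: 691.

691


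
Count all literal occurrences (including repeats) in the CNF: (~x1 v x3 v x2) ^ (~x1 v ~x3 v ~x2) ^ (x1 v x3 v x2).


Clause lengths: 3, 3, 3.
Sum = 3 + 3 + 3 = 9.

9


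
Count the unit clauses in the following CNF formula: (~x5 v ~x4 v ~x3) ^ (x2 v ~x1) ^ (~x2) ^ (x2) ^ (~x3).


A unit clause contains exactly one literal.
Unit clauses found: (~x2), (x2), (~x3).
Count = 3.

3


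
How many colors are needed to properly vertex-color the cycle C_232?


A cycle on an even number of vertices is bipartite: alternate two colors around the cycle.
Since 232 is even, two colors suffice, and at least two are needed because the graph has edges.
Chromatic number = 2.

2


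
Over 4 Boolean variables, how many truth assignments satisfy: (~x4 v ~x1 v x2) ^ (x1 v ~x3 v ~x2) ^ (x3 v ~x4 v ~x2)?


Enumerate all 16 truth assignments over 4 variables.
Test each against every clause.
Satisfying assignments found: 10.

10


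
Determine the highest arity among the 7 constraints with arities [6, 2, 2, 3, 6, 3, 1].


The arities are: 6, 2, 2, 3, 6, 3, 1.
Scan for the maximum value.
Maximum arity = 6.

6


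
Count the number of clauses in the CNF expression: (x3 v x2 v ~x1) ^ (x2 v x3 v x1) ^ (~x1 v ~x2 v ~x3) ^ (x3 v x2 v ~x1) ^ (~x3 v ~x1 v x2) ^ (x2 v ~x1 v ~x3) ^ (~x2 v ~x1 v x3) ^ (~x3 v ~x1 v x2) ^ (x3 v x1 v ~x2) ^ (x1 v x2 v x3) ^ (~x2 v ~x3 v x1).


Each group enclosed in parentheses joined by ^ is one clause.
Counting the conjuncts: 11 clauses.

11


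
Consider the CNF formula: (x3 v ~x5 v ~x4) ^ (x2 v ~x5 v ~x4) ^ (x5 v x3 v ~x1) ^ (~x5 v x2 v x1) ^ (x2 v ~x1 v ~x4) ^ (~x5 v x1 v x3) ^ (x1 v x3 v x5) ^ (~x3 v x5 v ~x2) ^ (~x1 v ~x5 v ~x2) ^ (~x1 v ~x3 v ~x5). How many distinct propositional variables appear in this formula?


Identify each distinct variable in the formula.
Variables found: x1, x2, x3, x4, x5.
Total distinct variables = 5.

5


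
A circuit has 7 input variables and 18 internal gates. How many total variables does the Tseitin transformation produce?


The Tseitin transformation introduces one auxiliary variable per gate.
Total variables = inputs + gates = 7 + 18 = 25.

25


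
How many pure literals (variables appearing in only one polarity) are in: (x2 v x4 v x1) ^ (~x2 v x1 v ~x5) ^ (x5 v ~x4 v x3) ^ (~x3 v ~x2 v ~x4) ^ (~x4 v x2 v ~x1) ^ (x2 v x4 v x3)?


A pure literal appears in only one polarity across all clauses.
No pure literals found.
Count = 0.

0


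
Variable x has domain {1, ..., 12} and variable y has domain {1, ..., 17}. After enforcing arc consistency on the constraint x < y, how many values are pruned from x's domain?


For the constraint x < y, x needs a supporting value in y's domain.
x can be at most 16 (one less than y's maximum).
Valid x values from domain: 12 out of 12.
Pruned = 12 - 12 = 0.

0


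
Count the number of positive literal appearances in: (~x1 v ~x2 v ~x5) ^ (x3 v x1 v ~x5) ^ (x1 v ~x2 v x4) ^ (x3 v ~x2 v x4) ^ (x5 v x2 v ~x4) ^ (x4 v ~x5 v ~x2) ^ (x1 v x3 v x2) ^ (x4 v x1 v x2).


Scan each clause for unnegated literals.
Clause 1: 0 positive; Clause 2: 2 positive; Clause 3: 2 positive; Clause 4: 2 positive; Clause 5: 2 positive; Clause 6: 1 positive; Clause 7: 3 positive; Clause 8: 3 positive.
Total positive literal occurrences = 15.

15


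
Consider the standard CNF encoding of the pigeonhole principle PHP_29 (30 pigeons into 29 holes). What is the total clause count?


The PHP encoding has two parts:
1) At-least-one-hole clauses: 30 (one per pigeon, each with 29 literals).
2) At-most-one-pigeon-per-hole clauses: 29 holes * C(30,2) = 29 * 435 = 12615.
Total clauses = 30 + 12615 = 12645.

12645


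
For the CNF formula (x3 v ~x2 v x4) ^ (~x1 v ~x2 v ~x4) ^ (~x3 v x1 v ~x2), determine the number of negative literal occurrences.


Scan each clause for negated literals.
Clause 1: 1 negative; Clause 2: 3 negative; Clause 3: 2 negative.
Total negative literal occurrences = 6.

6


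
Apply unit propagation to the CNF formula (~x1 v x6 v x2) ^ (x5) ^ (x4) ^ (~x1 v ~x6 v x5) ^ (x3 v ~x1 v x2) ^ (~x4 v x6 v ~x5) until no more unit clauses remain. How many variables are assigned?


Unit propagation repeatedly assigns the literal in any unit clause, then simplifies.
Assignments in order: x5 = T, x4 = T, x6 = T.
No further unit clauses remain.
Total variables assigned = 3.

3


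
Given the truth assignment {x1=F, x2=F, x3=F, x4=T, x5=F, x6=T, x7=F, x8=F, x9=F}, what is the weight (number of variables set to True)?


The weight is the number of variables assigned True.
True variables: x4, x6.
Weight = 2.

2


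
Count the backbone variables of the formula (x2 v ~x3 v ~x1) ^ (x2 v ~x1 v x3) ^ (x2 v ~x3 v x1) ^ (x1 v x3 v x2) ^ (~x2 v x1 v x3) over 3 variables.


Find all satisfying assignments: 3 model(s).
Check which variables have the same value in every model.
Fixed variables: x2=T.
Backbone size = 1.

1


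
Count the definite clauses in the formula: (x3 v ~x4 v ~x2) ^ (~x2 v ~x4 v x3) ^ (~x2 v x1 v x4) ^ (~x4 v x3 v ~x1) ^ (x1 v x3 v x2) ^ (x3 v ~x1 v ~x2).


A definite clause has exactly one positive literal.
Clause 1: 1 positive -> definite
Clause 2: 1 positive -> definite
Clause 3: 2 positive -> not definite
Clause 4: 1 positive -> definite
Clause 5: 3 positive -> not definite
Clause 6: 1 positive -> definite
Definite clause count = 4.

4


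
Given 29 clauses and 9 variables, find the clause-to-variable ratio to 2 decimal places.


Clause-to-variable ratio = clauses / variables.
29 / 9 = 3.22.

3.22


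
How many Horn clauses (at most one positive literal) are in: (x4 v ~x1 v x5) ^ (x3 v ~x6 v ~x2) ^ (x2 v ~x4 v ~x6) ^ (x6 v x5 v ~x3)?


A Horn clause has at most one positive literal.
Clause 1: 2 positive lit(s) -> not Horn
Clause 2: 1 positive lit(s) -> Horn
Clause 3: 1 positive lit(s) -> Horn
Clause 4: 2 positive lit(s) -> not Horn
Total Horn clauses = 2.

2


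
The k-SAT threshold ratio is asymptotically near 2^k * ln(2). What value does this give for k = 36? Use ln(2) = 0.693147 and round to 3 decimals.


Using the asymptotic formula: threshold ~ 2^k * ln(2).
2^36 = 68719476736.
68719476736 * 0.693147 = 47632699141.128.

47632699141.128


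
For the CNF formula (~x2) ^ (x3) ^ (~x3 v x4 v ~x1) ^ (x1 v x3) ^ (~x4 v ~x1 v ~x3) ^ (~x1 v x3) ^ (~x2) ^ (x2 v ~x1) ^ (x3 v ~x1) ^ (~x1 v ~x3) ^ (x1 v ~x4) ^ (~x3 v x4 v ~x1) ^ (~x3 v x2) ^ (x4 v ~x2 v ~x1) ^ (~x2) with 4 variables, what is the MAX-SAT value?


Enumerate all 16 truth assignments.
For each, count how many of the 15 clauses are satisfied.
The formula is not fully satisfiable, so the maximum is below 15.
Maximum simultaneously satisfiable clauses = 14.

14


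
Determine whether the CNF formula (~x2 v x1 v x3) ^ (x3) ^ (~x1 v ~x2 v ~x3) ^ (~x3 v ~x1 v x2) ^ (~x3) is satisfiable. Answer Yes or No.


Check all 8 possible truth assignments.
Number of satisfying assignments found: 0.
The formula is unsatisfiable.

No


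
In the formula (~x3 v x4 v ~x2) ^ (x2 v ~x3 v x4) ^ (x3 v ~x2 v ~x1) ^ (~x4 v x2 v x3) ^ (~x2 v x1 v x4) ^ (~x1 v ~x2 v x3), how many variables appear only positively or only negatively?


A pure literal appears in only one polarity across all clauses.
No pure literals found.
Count = 0.

0


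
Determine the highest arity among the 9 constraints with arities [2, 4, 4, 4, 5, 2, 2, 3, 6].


The arities are: 2, 4, 4, 4, 5, 2, 2, 3, 6.
Scan for the maximum value.
Maximum arity = 6.

6


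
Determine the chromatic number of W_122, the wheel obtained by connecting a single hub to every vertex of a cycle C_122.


W_122 consists of the cycle C_122 together with a hub vertex adjacent to every cycle vertex.
The cycle C_122 needs 2 colors (even cycle -> 2).
The hub is adjacent to every cycle vertex, so it must receive a new color distinct from all of them.
Chromatic number = 2 + 1 = 3.

3


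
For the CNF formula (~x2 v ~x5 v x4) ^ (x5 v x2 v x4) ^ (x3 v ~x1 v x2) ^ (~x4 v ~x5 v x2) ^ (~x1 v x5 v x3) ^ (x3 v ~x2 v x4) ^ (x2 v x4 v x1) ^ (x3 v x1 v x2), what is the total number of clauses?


Each group enclosed in parentheses joined by ^ is one clause.
Counting the conjuncts: 8 clauses.

8


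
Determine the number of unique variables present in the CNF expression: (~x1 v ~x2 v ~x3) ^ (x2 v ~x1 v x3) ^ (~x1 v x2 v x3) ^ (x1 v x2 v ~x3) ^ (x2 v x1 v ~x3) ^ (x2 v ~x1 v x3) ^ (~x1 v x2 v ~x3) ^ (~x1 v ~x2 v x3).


Identify each distinct variable in the formula.
Variables found: x1, x2, x3.
Total distinct variables = 3.

3


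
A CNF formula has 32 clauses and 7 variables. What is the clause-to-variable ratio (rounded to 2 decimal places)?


Clause-to-variable ratio = clauses / variables.
32 / 7 = 4.57.

4.57


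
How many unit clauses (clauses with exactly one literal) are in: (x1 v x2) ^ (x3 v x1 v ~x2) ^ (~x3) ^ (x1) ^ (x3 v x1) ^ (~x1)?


A unit clause contains exactly one literal.
Unit clauses found: (~x3), (x1), (~x1).
Count = 3.

3


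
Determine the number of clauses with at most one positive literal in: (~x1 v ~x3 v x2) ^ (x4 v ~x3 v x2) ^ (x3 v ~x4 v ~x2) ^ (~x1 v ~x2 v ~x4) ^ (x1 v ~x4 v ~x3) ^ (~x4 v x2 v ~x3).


A Horn clause has at most one positive literal.
Clause 1: 1 positive lit(s) -> Horn
Clause 2: 2 positive lit(s) -> not Horn
Clause 3: 1 positive lit(s) -> Horn
Clause 4: 0 positive lit(s) -> Horn
Clause 5: 1 positive lit(s) -> Horn
Clause 6: 1 positive lit(s) -> Horn
Total Horn clauses = 5.

5


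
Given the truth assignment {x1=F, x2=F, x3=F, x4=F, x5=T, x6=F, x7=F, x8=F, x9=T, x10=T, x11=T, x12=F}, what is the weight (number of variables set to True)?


The weight is the number of variables assigned True.
True variables: x5, x9, x10, x11.
Weight = 4.

4


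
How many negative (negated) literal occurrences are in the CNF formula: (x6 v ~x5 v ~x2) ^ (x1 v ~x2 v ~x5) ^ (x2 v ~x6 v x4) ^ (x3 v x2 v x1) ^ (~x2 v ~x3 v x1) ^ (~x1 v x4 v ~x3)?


Scan each clause for negated literals.
Clause 1: 2 negative; Clause 2: 2 negative; Clause 3: 1 negative; Clause 4: 0 negative; Clause 5: 2 negative; Clause 6: 2 negative.
Total negative literal occurrences = 9.

9


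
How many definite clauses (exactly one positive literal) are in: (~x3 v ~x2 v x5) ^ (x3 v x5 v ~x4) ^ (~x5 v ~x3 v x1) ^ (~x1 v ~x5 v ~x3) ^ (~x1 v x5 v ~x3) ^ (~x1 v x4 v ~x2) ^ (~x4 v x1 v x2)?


A definite clause has exactly one positive literal.
Clause 1: 1 positive -> definite
Clause 2: 2 positive -> not definite
Clause 3: 1 positive -> definite
Clause 4: 0 positive -> not definite
Clause 5: 1 positive -> definite
Clause 6: 1 positive -> definite
Clause 7: 2 positive -> not definite
Definite clause count = 4.

4


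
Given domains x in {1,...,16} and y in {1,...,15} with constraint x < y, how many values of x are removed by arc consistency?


For the constraint x < y, x needs a supporting value in y's domain.
x can be at most 14 (one less than y's maximum).
Valid x values from domain: 14 out of 16.
Pruned = 16 - 14 = 2.

2


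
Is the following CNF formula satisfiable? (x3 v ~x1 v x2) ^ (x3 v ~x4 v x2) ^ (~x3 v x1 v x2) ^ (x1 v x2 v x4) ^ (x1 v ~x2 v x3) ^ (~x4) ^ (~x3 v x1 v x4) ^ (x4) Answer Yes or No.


Check all 16 possible truth assignments.
Number of satisfying assignments found: 0.
The formula is unsatisfiable.

No


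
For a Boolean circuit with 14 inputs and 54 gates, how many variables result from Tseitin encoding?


The Tseitin transformation introduces one auxiliary variable per gate.
Total variables = inputs + gates = 14 + 54 = 68.

68


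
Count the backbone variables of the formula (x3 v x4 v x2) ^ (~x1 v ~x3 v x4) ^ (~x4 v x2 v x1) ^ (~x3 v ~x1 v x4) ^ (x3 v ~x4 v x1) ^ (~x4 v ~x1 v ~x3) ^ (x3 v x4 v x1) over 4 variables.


Find all satisfying assignments: 6 model(s).
Check which variables have the same value in every model.
No variable is fixed across all models.
Backbone size = 0.

0


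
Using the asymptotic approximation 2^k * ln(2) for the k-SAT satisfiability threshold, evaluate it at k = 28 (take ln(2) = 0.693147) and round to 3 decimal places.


Using the asymptotic formula: threshold ~ 2^k * ln(2).
2^28 = 268435456.
268435456 * 0.693147 = 186065231.02.

186065231.02


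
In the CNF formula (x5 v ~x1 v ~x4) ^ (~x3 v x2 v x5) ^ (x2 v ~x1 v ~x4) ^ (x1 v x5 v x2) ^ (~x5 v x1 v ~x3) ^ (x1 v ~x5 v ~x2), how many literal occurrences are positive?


Scan each clause for unnegated literals.
Clause 1: 1 positive; Clause 2: 2 positive; Clause 3: 1 positive; Clause 4: 3 positive; Clause 5: 1 positive; Clause 6: 1 positive.
Total positive literal occurrences = 9.

9


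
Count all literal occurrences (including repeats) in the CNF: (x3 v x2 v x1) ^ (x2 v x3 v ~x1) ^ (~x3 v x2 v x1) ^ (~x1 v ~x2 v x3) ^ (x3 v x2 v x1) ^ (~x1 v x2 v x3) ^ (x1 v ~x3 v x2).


Clause lengths: 3, 3, 3, 3, 3, 3, 3.
Sum = 3 + 3 + 3 + 3 + 3 + 3 + 3 = 21.

21


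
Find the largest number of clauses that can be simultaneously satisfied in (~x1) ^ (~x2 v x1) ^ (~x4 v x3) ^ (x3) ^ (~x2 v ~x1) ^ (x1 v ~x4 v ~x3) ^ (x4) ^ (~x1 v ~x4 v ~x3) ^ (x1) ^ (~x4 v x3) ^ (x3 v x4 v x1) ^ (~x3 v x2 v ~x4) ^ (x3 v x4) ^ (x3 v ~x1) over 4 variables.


Enumerate all 16 truth assignments.
For each, count how many of the 14 clauses are satisfied.
The formula is not fully satisfiable, so the maximum is below 14.
Maximum simultaneously satisfiable clauses = 12.

12


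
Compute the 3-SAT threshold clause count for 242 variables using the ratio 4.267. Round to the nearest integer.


The 3-SAT phase transition occurs at approximately 4.267 clauses per variable.
m = 4.267 * 242 = 1032.614.
Rounded to nearest integer: 1033.

1033


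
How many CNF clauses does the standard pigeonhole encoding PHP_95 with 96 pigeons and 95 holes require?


The PHP encoding has two parts:
1) At-least-one-hole clauses: 96 (one per pigeon, each with 95 literals).
2) At-most-one-pigeon-per-hole clauses: 95 holes * C(96,2) = 95 * 4560 = 433200.
Total clauses = 96 + 433200 = 433296.

433296


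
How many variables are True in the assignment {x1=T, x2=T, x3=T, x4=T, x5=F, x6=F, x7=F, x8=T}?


The weight is the number of variables assigned True.
True variables: x1, x2, x3, x4, x8.
Weight = 5.

5


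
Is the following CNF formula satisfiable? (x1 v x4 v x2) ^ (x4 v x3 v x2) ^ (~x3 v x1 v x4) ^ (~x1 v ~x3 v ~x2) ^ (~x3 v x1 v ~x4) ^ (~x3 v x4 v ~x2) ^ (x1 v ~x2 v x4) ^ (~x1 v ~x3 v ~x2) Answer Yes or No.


Check all 16 possible truth assignments.
Number of satisfying assignments found: 7.
The formula is satisfiable.

Yes


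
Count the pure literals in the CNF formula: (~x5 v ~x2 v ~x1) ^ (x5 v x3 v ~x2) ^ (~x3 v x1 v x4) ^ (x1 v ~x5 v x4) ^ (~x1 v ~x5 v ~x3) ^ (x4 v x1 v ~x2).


A pure literal appears in only one polarity across all clauses.
Pure literals: x2 (negative only), x4 (positive only).
Count = 2.

2


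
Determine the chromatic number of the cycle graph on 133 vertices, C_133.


An odd cycle cannot be 2-colored: alternating two colors around the cycle returns to the start with a conflict.
Since 133 is odd, three colors are required (and three suffice).
Chromatic number = 3.

3


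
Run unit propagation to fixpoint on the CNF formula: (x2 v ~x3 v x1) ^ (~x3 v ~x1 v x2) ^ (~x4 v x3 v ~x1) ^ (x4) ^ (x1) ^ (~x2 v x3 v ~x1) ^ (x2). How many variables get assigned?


Unit propagation repeatedly assigns the literal in any unit clause, then simplifies.
Assignments in order: x4 = T, x1 = T, x3 = T, x2 = T.
No further unit clauses remain.
Total variables assigned = 4.

4


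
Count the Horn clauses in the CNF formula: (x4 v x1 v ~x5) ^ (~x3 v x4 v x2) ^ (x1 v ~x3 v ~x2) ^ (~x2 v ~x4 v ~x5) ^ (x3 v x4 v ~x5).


A Horn clause has at most one positive literal.
Clause 1: 2 positive lit(s) -> not Horn
Clause 2: 2 positive lit(s) -> not Horn
Clause 3: 1 positive lit(s) -> Horn
Clause 4: 0 positive lit(s) -> Horn
Clause 5: 2 positive lit(s) -> not Horn
Total Horn clauses = 2.

2


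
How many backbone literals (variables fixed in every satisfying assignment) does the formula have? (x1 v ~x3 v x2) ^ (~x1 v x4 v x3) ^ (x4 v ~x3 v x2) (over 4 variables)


Find all satisfying assignments: 11 model(s).
Check which variables have the same value in every model.
No variable is fixed across all models.
Backbone size = 0.

0


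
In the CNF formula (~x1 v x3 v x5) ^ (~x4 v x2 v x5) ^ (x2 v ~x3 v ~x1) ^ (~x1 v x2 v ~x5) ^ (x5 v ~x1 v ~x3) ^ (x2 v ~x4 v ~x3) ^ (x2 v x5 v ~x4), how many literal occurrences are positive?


Scan each clause for unnegated literals.
Clause 1: 2 positive; Clause 2: 2 positive; Clause 3: 1 positive; Clause 4: 1 positive; Clause 5: 1 positive; Clause 6: 1 positive; Clause 7: 2 positive.
Total positive literal occurrences = 10.

10


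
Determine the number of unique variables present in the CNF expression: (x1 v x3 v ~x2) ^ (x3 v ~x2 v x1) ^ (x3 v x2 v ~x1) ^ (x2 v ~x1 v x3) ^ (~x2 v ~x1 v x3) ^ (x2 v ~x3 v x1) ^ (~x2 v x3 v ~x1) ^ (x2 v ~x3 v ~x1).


Identify each distinct variable in the formula.
Variables found: x1, x2, x3.
Total distinct variables = 3.

3


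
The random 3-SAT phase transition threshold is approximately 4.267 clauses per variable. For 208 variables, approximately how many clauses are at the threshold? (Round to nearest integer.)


The 3-SAT phase transition occurs at approximately 4.267 clauses per variable.
m = 4.267 * 208 = 887.536.
Rounded to nearest integer: 888.

888


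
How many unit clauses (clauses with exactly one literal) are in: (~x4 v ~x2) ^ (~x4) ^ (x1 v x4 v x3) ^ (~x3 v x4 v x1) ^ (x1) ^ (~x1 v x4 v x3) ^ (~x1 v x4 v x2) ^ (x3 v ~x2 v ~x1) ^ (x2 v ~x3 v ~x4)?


A unit clause contains exactly one literal.
Unit clauses found: (~x4), (x1).
Count = 2.

2


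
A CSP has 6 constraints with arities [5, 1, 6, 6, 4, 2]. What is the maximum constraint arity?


The arities are: 5, 1, 6, 6, 4, 2.
Scan for the maximum value.
Maximum arity = 6.

6


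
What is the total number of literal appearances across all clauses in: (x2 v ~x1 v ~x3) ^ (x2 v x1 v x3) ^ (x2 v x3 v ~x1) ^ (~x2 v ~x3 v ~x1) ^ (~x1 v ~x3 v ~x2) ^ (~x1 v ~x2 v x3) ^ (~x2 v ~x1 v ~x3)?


Clause lengths: 3, 3, 3, 3, 3, 3, 3.
Sum = 3 + 3 + 3 + 3 + 3 + 3 + 3 = 21.

21


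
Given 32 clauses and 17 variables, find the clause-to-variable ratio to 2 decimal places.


Clause-to-variable ratio = clauses / variables.
32 / 17 = 1.88.

1.88


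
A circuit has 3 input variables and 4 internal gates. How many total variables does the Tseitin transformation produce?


The Tseitin transformation introduces one auxiliary variable per gate.
Total variables = inputs + gates = 3 + 4 = 7.

7


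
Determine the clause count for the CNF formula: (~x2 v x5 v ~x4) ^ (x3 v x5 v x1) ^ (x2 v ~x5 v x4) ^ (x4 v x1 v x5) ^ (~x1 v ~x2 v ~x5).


Each group enclosed in parentheses joined by ^ is one clause.
Counting the conjuncts: 5 clauses.

5


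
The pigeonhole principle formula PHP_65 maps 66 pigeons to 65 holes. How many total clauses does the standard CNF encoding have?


The PHP encoding has two parts:
1) At-least-one-hole clauses: 66 (one per pigeon, each with 65 literals).
2) At-most-one-pigeon-per-hole clauses: 65 holes * C(66,2) = 65 * 2145 = 139425.
Total clauses = 66 + 139425 = 139491.

139491


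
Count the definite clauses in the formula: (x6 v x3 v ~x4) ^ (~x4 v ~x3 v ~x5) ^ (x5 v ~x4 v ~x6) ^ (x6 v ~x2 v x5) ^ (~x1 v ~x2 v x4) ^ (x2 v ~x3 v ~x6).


A definite clause has exactly one positive literal.
Clause 1: 2 positive -> not definite
Clause 2: 0 positive -> not definite
Clause 3: 1 positive -> definite
Clause 4: 2 positive -> not definite
Clause 5: 1 positive -> definite
Clause 6: 1 positive -> definite
Definite clause count = 3.

3


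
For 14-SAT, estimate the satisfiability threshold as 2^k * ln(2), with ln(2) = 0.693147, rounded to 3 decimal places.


Using the asymptotic formula: threshold ~ 2^k * ln(2).
2^14 = 16384.
16384 * 0.693147 = 11356.52.

11356.52


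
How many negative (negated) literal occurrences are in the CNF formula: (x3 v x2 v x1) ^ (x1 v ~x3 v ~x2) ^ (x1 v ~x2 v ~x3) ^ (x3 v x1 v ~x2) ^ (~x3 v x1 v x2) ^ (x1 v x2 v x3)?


Scan each clause for negated literals.
Clause 1: 0 negative; Clause 2: 2 negative; Clause 3: 2 negative; Clause 4: 1 negative; Clause 5: 1 negative; Clause 6: 0 negative.
Total negative literal occurrences = 6.

6


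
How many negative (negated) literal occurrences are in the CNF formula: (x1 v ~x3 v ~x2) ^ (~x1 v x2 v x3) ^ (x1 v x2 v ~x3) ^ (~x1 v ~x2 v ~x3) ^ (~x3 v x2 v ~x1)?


Scan each clause for negated literals.
Clause 1: 2 negative; Clause 2: 1 negative; Clause 3: 1 negative; Clause 4: 3 negative; Clause 5: 2 negative.
Total negative literal occurrences = 9.

9


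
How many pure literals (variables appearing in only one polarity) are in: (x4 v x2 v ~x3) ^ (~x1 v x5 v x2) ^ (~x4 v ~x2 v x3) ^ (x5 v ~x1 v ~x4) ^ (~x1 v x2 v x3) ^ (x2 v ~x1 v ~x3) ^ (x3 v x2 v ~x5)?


A pure literal appears in only one polarity across all clauses.
Pure literals: x1 (negative only).
Count = 1.

1


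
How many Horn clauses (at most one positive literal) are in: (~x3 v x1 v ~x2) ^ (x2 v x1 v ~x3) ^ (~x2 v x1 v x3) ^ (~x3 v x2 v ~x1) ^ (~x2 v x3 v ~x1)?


A Horn clause has at most one positive literal.
Clause 1: 1 positive lit(s) -> Horn
Clause 2: 2 positive lit(s) -> not Horn
Clause 3: 2 positive lit(s) -> not Horn
Clause 4: 1 positive lit(s) -> Horn
Clause 5: 1 positive lit(s) -> Horn
Total Horn clauses = 3.

3


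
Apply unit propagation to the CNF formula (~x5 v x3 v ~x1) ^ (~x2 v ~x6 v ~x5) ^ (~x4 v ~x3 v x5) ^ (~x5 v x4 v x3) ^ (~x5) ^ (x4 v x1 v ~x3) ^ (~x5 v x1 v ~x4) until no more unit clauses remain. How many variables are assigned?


Unit propagation repeatedly assigns the literal in any unit clause, then simplifies.
Assignments in order: x5 = F.
No further unit clauses remain.
Total variables assigned = 1.

1


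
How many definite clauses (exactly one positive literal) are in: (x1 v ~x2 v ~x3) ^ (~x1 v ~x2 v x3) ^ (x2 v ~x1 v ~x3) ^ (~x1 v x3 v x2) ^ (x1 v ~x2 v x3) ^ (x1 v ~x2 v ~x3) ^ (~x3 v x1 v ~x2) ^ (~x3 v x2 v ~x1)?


A definite clause has exactly one positive literal.
Clause 1: 1 positive -> definite
Clause 2: 1 positive -> definite
Clause 3: 1 positive -> definite
Clause 4: 2 positive -> not definite
Clause 5: 2 positive -> not definite
Clause 6: 1 positive -> definite
Clause 7: 1 positive -> definite
Clause 8: 1 positive -> definite
Definite clause count = 6.

6


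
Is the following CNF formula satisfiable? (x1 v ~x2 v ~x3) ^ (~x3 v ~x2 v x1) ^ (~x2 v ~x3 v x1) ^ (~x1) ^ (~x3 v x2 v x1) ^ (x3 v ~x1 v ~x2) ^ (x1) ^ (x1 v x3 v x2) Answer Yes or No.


Check all 8 possible truth assignments.
Number of satisfying assignments found: 0.
The formula is unsatisfiable.

No


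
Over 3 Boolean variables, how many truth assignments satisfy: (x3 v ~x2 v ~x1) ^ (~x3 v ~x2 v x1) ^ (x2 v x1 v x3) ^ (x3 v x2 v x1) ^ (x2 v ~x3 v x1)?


Enumerate all 8 truth assignments over 3 variables.
Test each against every clause.
Satisfying assignments found: 4.

4


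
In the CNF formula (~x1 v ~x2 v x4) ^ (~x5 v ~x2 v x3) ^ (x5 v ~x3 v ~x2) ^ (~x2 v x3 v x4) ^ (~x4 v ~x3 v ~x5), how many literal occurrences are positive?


Scan each clause for unnegated literals.
Clause 1: 1 positive; Clause 2: 1 positive; Clause 3: 1 positive; Clause 4: 2 positive; Clause 5: 0 positive.
Total positive literal occurrences = 5.

5


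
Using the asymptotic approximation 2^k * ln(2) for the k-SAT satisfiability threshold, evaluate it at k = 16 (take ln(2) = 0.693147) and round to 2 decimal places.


Using the asymptotic formula: threshold ~ 2^k * ln(2).
2^16 = 65536.
65536 * 0.693147 = 45426.08.

45426.08


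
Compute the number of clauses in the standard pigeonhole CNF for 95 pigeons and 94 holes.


The PHP encoding has two parts:
1) At-least-one-hole clauses: 95 (one per pigeon, each with 94 literals).
2) At-most-one-pigeon-per-hole clauses: 94 holes * C(95,2) = 94 * 4465 = 419710.
Total clauses = 95 + 419710 = 419805.

419805


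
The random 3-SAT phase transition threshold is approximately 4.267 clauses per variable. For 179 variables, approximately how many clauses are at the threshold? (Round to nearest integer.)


The 3-SAT phase transition occurs at approximately 4.267 clauses per variable.
m = 4.267 * 179 = 763.793.
Rounded to nearest integer: 764.

764


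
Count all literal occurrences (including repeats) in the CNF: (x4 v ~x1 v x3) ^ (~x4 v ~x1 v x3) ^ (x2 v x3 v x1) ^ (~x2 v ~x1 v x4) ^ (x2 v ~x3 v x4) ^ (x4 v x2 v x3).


Clause lengths: 3, 3, 3, 3, 3, 3.
Sum = 3 + 3 + 3 + 3 + 3 + 3 = 18.

18


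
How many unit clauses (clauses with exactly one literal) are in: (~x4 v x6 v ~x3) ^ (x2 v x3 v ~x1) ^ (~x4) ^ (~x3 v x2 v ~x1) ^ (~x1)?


A unit clause contains exactly one literal.
Unit clauses found: (~x4), (~x1).
Count = 2.

2


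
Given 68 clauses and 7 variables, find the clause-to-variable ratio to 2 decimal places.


Clause-to-variable ratio = clauses / variables.
68 / 7 = 9.71.

9.71


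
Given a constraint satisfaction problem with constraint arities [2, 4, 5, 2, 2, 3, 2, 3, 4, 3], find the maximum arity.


The arities are: 2, 4, 5, 2, 2, 3, 2, 3, 4, 3.
Scan for the maximum value.
Maximum arity = 5.

5


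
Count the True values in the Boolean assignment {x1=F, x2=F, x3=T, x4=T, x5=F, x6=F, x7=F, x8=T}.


The weight is the number of variables assigned True.
True variables: x3, x4, x8.
Weight = 3.

3


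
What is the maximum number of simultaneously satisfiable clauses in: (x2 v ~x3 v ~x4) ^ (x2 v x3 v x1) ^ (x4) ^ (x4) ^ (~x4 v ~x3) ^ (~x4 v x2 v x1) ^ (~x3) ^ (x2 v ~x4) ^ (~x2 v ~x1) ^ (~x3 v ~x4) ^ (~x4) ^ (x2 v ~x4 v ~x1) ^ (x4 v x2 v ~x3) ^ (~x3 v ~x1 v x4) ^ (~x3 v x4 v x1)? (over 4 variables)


Enumerate all 16 truth assignments.
For each, count how many of the 15 clauses are satisfied.
The formula is not fully satisfiable, so the maximum is below 15.
Maximum simultaneously satisfiable clauses = 14.

14


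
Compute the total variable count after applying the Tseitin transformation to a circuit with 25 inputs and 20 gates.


The Tseitin transformation introduces one auxiliary variable per gate.
Total variables = inputs + gates = 25 + 20 = 45.

45


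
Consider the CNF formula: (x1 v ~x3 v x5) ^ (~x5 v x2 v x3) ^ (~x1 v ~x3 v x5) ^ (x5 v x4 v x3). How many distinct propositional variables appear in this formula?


Identify each distinct variable in the formula.
Variables found: x1, x2, x3, x4, x5.
Total distinct variables = 5.

5


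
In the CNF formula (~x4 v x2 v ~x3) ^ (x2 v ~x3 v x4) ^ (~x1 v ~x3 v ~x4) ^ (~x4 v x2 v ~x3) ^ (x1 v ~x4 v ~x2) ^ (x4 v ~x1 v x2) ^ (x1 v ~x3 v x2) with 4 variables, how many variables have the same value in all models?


Find all satisfying assignments: 8 model(s).
Check which variables have the same value in every model.
No variable is fixed across all models.
Backbone size = 0.

0


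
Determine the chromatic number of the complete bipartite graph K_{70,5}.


K_{70,5} is bipartite by definition: the two parts are independent sets, with every edge crossing between them.
Color all vertices in one part with color 1 and all vertices in the other part with color 2.
Since the graph has at least one edge, one color does not suffice.
Chromatic number = 2.

2


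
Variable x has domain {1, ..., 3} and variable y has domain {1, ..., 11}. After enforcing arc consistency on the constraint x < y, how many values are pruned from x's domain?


For the constraint x < y, x needs a supporting value in y's domain.
x can be at most 10 (one less than y's maximum).
Valid x values from domain: 3 out of 3.
Pruned = 3 - 3 = 0.

0


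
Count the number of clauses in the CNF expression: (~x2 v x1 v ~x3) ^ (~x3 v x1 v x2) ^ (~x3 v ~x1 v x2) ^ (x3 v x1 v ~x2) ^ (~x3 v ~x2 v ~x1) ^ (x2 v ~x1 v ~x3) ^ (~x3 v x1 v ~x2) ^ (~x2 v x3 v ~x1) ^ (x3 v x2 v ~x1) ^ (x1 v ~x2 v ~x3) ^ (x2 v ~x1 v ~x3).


Each group enclosed in parentheses joined by ^ is one clause.
Counting the conjuncts: 11 clauses.

11


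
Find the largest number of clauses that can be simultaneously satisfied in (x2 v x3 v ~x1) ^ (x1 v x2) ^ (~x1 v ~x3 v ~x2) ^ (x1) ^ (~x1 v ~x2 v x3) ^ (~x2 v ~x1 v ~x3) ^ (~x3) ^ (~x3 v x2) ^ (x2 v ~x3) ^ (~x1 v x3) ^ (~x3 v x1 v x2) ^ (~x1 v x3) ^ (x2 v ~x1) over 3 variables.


Enumerate all 8 truth assignments.
For each, count how many of the 13 clauses are satisfied.
The formula is not fully satisfiable, so the maximum is below 13.
Maximum simultaneously satisfiable clauses = 12.

12


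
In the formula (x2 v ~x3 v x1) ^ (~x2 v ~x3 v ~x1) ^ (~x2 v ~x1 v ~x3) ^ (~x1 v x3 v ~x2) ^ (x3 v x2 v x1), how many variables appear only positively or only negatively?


A pure literal appears in only one polarity across all clauses.
No pure literals found.
Count = 0.

0


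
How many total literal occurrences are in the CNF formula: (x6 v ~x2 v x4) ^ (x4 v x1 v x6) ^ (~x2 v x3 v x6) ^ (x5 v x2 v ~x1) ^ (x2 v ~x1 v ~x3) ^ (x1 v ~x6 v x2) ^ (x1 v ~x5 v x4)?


Clause lengths: 3, 3, 3, 3, 3, 3, 3.
Sum = 3 + 3 + 3 + 3 + 3 + 3 + 3 = 21.

21


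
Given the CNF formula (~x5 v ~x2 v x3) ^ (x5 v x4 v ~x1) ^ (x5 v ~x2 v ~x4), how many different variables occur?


Identify each distinct variable in the formula.
Variables found: x1, x2, x3, x4, x5.
Total distinct variables = 5.

5


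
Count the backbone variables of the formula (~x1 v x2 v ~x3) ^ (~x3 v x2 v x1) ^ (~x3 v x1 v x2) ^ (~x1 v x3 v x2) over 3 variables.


Find all satisfying assignments: 5 model(s).
Check which variables have the same value in every model.
No variable is fixed across all models.
Backbone size = 0.

0


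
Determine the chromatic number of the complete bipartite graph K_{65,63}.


K_{65,63} is bipartite by definition: the two parts are independent sets, with every edge crossing between them.
Color all vertices in one part with color 1 and all vertices in the other part with color 2.
Since the graph has at least one edge, one color does not suffice.
Chromatic number = 2.

2


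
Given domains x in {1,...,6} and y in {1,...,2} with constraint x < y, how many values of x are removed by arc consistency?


For the constraint x < y, x needs a supporting value in y's domain.
x can be at most 1 (one less than y's maximum).
Valid x values from domain: 1 out of 6.
Pruned = 6 - 1 = 5.

5


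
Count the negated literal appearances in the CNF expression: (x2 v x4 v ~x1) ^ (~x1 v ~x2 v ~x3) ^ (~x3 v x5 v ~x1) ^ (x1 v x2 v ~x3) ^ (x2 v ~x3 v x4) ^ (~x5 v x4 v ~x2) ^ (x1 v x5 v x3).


Scan each clause for negated literals.
Clause 1: 1 negative; Clause 2: 3 negative; Clause 3: 2 negative; Clause 4: 1 negative; Clause 5: 1 negative; Clause 6: 2 negative; Clause 7: 0 negative.
Total negative literal occurrences = 10.

10


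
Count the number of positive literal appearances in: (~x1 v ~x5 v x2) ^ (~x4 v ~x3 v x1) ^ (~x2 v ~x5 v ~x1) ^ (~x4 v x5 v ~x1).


Scan each clause for unnegated literals.
Clause 1: 1 positive; Clause 2: 1 positive; Clause 3: 0 positive; Clause 4: 1 positive.
Total positive literal occurrences = 3.

3


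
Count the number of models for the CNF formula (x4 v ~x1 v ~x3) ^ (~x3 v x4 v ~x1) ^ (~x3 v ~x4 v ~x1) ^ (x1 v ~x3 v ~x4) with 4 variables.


Enumerate all 16 truth assignments over 4 variables.
Test each against every clause.
Satisfying assignments found: 10.

10


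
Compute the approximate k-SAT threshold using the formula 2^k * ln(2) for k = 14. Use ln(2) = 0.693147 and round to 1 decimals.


Using the asymptotic formula: threshold ~ 2^k * ln(2).
2^14 = 16384.
16384 * 0.693147 = 11356.5.

11356.5


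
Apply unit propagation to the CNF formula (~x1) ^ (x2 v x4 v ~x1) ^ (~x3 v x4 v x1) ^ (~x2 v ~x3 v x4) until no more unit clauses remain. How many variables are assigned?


Unit propagation repeatedly assigns the literal in any unit clause, then simplifies.
Assignments in order: x1 = F.
No further unit clauses remain.
Total variables assigned = 1.

1


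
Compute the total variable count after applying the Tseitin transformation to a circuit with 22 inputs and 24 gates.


The Tseitin transformation introduces one auxiliary variable per gate.
Total variables = inputs + gates = 22 + 24 = 46.

46


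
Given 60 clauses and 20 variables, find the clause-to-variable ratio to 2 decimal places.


Clause-to-variable ratio = clauses / variables.
60 / 20 = 3.0.

3.0


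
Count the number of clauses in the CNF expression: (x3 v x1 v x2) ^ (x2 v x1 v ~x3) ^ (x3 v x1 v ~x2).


Each group enclosed in parentheses joined by ^ is one clause.
Counting the conjuncts: 3 clauses.

3


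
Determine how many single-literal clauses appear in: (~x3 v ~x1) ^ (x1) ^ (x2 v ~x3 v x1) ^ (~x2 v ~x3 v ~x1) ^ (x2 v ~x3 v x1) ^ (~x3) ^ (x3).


A unit clause contains exactly one literal.
Unit clauses found: (x1), (~x3), (x3).
Count = 3.

3


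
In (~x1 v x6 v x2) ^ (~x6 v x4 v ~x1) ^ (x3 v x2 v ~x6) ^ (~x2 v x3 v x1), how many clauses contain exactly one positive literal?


A definite clause has exactly one positive literal.
Clause 1: 2 positive -> not definite
Clause 2: 1 positive -> definite
Clause 3: 2 positive -> not definite
Clause 4: 2 positive -> not definite
Definite clause count = 1.

1
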